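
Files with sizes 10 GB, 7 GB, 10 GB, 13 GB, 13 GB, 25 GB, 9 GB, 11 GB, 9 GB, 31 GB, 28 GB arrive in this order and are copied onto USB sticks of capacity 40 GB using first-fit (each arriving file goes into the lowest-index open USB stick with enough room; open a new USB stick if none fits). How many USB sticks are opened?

5

  10 → USB stick 1 (new)  [load 10/40]
  7 → USB stick 1  [load 17/40]
  10 → USB stick 1  [load 27/40]
  13 → USB stick 1  [load 40/40]
  13 → USB stick 2 (new)  [load 13/40]
  25 → USB stick 2  [load 38/40]
  9 → USB stick 3 (new)  [load 9/40]
  11 → USB stick 3  [load 20/40]
  9 → USB stick 3  [load 29/40]
  31 → USB stick 4 (new)  [load 31/40]
  28 → USB stick 5 (new)  [load 28/40]
5 USB sticks opened.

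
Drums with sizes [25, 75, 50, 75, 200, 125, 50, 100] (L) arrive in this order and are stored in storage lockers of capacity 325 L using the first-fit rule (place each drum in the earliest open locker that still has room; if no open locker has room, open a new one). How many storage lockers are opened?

3

  25 → locker 1 (new)  [load 25/325]
  75 → locker 1  [load 100/325]
  50 → locker 1  [load 150/325]
  75 → locker 1  [load 225/325]
  200 → locker 2 (new)  [load 200/325]
  125 → locker 2  [load 325/325]
  50 → locker 1  [load 275/325]
  100 → locker 3 (new)  [load 100/325]
3 storage lockers opened.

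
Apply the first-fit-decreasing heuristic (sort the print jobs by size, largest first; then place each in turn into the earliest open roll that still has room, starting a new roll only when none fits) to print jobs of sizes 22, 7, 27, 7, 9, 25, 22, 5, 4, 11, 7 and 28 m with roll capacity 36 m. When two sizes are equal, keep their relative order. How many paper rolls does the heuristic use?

5

Sorted descending: 28, 27, 25, 22, 22, 11, 9, 7, 7, 7, 5, 4.
  28 → roll 1 (new)  [load 28/36]
  27 → roll 2 (new)  [load 27/36]
  25 → roll 3 (new)  [load 25/36]
  22 → roll 4 (new)  [load 22/36]
  22 → roll 5 (new)  [load 22/36]
  11 → roll 3  [load 36/36]
  9 → roll 2  [load 36/36]
  7 → roll 1  [load 35/36]
  7 → roll 4  [load 29/36]
  7 → roll 4  [load 36/36]
  5 → roll 5  [load 27/36]
  4 → roll 5  [load 31/36]
5 paper rolls opened.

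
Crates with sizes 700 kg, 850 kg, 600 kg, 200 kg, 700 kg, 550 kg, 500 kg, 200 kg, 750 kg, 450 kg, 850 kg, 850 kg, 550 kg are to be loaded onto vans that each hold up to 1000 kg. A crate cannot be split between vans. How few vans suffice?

10

Total = 850 + 850 + 850 + 750 + 700 + 700 + 600 + 550 + 550 + 500 + 450 + 200 + 200 = 7750 kg.
Lower bound: ⌈7750/1000⌉ = 8 vans.
Also, 9 crates each exceed 500 kg, and no two of those can share a van, so at least 9 vans are needed.
A packing using 10 vans:
  van 1: 850 = 850
  van 2: 850 = 850
  van 3: 850 = 850
  van 4: 750 + 200 = 950
  van 5: 700 + 200 = 900
  van 6: 700 = 700
  van 7: 600 = 600
  van 8: 550 + 450 = 1000
  van 9: 550 = 550
  van 10: 500 = 500
No arrangement into 9 vans stays within capacity, so 10 is optimal.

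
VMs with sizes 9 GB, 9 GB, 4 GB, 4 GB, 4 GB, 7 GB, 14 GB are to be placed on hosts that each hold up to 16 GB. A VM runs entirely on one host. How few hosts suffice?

Total = 14 + 9 + 9 + 7 + 4 + 4 + 4 = 51 GB.
Lower bound: ⌈51/16⌉ = 4 hosts.
A packing using 4 hosts:
  host 1: 14 = 14
  host 2: 9 + 7 = 16
  host 3: 9 + 4 = 13
  host 4: 4 + 4 = 8
This matches the lower bound, so 4 is optimal.

4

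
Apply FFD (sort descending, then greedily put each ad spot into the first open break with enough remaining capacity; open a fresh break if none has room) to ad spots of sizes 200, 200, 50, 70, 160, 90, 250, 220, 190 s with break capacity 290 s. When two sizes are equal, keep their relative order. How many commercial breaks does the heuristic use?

6

Sorted descending: 250, 220, 200, 200, 190, 160, 90, 70, 50.
  250 → break 1 (new)  [load 250/290]
  220 → break 2 (new)  [load 220/290]
  200 → break 3 (new)  [load 200/290]
  200 → break 4 (new)  [load 200/290]
  190 → break 5 (new)  [load 190/290]
  160 → break 6 (new)  [load 160/290]
  90 → break 3  [load 290/290]
  70 → break 2  [load 290/290]
  50 → break 4  [load 250/290]
6 commercial breaks opened.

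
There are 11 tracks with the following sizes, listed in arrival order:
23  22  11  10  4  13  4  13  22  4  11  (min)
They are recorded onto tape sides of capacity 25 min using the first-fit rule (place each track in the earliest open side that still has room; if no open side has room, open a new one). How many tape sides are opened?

6

  23 → side 1 (new)  [load 23/25]
  22 → side 2 (new)  [load 22/25]
  11 → side 3 (new)  [load 11/25]
  10 → side 3  [load 21/25]
  4 → side 3  [load 25/25]
  13 → side 4 (new)  [load 13/25]
  4 → side 4  [load 17/25]
  13 → side 5 (new)  [load 13/25]
  22 → side 6 (new)  [load 22/25]
  4 → side 4  [load 21/25]
  11 → side 5  [load 24/25]
6 tape sides opened.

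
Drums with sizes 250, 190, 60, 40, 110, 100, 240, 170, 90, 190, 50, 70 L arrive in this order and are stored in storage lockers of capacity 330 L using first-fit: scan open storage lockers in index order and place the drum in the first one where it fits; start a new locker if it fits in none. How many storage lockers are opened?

  250 → locker 1 (new)  [load 250/330]
  190 → locker 2 (new)  [load 190/330]
  60 → locker 1  [load 310/330]
  40 → locker 2  [load 230/330]
  110 → locker 3 (new)  [load 110/330]
  100 → locker 2  [load 330/330]
  240 → locker 4 (new)  [load 240/330]
  170 → locker 3  [load 280/330]
  90 → locker 4  [load 330/330]
  190 → locker 5 (new)  [load 190/330]
  50 → locker 3  [load 330/330]
  70 → locker 5  [load 260/330]
5 storage lockers opened.

5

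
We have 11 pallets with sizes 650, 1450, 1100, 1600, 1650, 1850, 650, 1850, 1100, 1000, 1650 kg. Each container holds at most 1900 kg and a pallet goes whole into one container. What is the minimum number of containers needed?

Total = 1850 + 1850 + 1650 + 1650 + 1600 + 1450 + 1100 + 1100 + 1000 + 650 + 650 = 14550 kg.
Lower bound: ⌈14550/1900⌉ = 8 containers.
Also, 9 pallets each exceed 950 kg, and no two of those can share a container, so at least 9 containers are needed.
A packing using 9 containers:
  container 1: 1850 = 1850
  container 2: 1850 = 1850
  container 3: 1650 = 1650
  container 4: 1650 = 1650
  container 5: 1600 = 1600
  container 6: 1450 = 1450
  container 7: 1100 + 650 = 1750
  container 8: 1100 + 650 = 1750
  container 9: 1000 = 1000
This matches the lower bound, so 9 is optimal.

9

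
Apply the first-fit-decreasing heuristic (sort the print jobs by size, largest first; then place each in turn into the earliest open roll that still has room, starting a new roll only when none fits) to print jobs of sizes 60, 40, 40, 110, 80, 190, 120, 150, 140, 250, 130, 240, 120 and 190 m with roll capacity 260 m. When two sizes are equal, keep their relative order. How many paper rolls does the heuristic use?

Sorted descending: 250, 240, 190, 190, 150, 140, 130, 120, 120, 110, 80, 60, 40, 40.
  250 → roll 1 (new)  [load 250/260]
  240 → roll 2 (new)  [load 240/260]
  190 → roll 3 (new)  [load 190/260]
  190 → roll 4 (new)  [load 190/260]
  150 → roll 5 (new)  [load 150/260]
  140 → roll 6 (new)  [load 140/260]
  130 → roll 7 (new)  [load 130/260]
  120 → roll 6  [load 260/260]
  120 → roll 7  [load 250/260]
  110 → roll 5  [load 260/260]
  80 → roll 8 (new)  [load 80/260]
  60 → roll 3  [load 250/260]
  40 → roll 4  [load 230/260]
  40 → roll 8  [load 120/260]
8 paper rolls opened.

8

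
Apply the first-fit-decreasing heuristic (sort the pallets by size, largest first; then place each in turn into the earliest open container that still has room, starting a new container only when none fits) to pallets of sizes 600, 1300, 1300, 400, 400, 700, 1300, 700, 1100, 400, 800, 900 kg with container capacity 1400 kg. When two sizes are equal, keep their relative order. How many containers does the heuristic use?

8

Sorted descending: 1300, 1300, 1300, 1100, 900, 800, 700, 700, 600, 400, 400, 400.
  1300 → container 1 (new)  [load 1300/1400]
  1300 → container 2 (new)  [load 1300/1400]
  1300 → container 3 (new)  [load 1300/1400]
  1100 → container 4 (new)  [load 1100/1400]
  900 → container 5 (new)  [load 900/1400]
  800 → container 6 (new)  [load 800/1400]
  700 → container 7 (new)  [load 700/1400]
  700 → container 7  [load 1400/1400]
  600 → container 6  [load 1400/1400]
  400 → container 5  [load 1300/1400]
  400 → container 8 (new)  [load 400/1400]
  400 → container 8  [load 800/1400]
8 containers opened.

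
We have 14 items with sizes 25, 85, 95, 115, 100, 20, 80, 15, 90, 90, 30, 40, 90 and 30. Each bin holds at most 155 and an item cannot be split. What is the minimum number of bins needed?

Total = 115 + 100 + 95 + 90 + 90 + 90 + 85 + 80 + 40 + 30 + 30 + 25 + 20 + 15 = 905.
Lower bound: ⌈905/155⌉ = 6 bins.
Also, 8 items each exceed 155/2, and no two of those can share a bin, so at least 8 bins are needed.
A packing using 8 bins:
  bin 1: 115 + 40 = 155
  bin 2: 100 + 30 + 25 = 155
  bin 3: 95 + 30 + 20 = 145
  bin 4: 90 + 15 = 105
  bin 5: 90 = 90
  bin 6: 90 = 90
  bin 7: 85 = 85
  bin 8: 80 = 80
This matches the lower bound, so 8 is optimal.

8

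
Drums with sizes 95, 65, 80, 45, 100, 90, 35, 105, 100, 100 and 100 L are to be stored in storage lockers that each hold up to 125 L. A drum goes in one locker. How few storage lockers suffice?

Total = 105 + 100 + 100 + 100 + 100 + 95 + 90 + 80 + 65 + 45 + 35 = 915 L.
Lower bound: ⌈915/125⌉ = 8 storage lockers.
Also, 9 drums each exceed 125/2 L, and no two of those can share a locker, so at least 9 storage lockers are needed.
A packing using 9 storage lockers:
  locker 1: 105 = 105
  locker 2: 100 = 100
  locker 3: 100 = 100
  locker 4: 100 = 100
  locker 5: 100 = 100
  locker 6: 95 = 95
  locker 7: 90 + 35 = 125
  locker 8: 80 + 45 = 125
  locker 9: 65 = 65
This matches the lower bound, so 9 is optimal.

9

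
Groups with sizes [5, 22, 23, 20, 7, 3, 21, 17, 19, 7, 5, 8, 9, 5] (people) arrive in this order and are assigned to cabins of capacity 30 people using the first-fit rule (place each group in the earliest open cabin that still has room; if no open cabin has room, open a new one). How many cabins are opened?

6

  5 → cabin 1 (new)  [load 5/30]
  22 → cabin 1  [load 27/30]
  23 → cabin 2 (new)  [load 23/30]
  20 → cabin 3 (new)  [load 20/30]
  7 → cabin 2  [load 30/30]
  3 → cabin 1  [load 30/30]
  21 → cabin 4 (new)  [load 21/30]
  17 → cabin 5 (new)  [load 17/30]
  19 → cabin 6 (new)  [load 19/30]
  7 → cabin 3  [load 27/30]
  5 → cabin 4  [load 26/30]
  8 → cabin 5  [load 25/30]
  9 → cabin 6  [load 28/30]
  5 → cabin 5  [load 30/30]
6 cabins opened.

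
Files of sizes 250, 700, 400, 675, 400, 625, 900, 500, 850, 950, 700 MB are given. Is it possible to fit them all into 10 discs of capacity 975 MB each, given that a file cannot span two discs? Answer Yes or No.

A valid assignment using 9 discs:
  disc 1: 950 = 950
  disc 2: 900 = 900
  disc 3: 850 = 850
  disc 4: 700 + 250 = 950
  disc 5: 700 = 700
  disc 6: 675 = 675
  disc 7: 625 = 625
  disc 8: 500 + 400 = 900
  disc 9: 400 = 400
That uses only 9 ≤ 10, so 10 discs are enough.

Yes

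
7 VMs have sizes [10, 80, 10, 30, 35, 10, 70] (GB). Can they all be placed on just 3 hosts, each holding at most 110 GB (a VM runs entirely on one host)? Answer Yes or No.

A valid assignment using 3 hosts:
  host 1: 80 + 30 = 110
  host 2: 70 + 35 = 105
  host 3: 10 + 10 + 10 = 30
Every load is within 110 GB, so 3 hosts suffice.

Yes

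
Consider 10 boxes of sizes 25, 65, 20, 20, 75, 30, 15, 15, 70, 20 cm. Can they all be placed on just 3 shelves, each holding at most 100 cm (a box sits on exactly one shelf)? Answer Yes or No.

Total = 355 cm; ⌈355/100⌉ = 4.
At least 4 shelves are required, but only 3 are allowed.

No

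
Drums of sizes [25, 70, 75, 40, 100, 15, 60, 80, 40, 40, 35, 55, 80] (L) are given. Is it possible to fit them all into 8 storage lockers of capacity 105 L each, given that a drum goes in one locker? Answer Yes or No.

A valid assignment using 8 storage lockers:
  locker 1: 100 = 100
  locker 2: 80 + 25 = 105
  locker 3: 80 + 15 = 95
  locker 4: 75 = 75
  locker 5: 70 + 35 = 105
  locker 6: 60 + 40 = 100
  locker 7: 55 + 40 = 95
  locker 8: 40 = 40
Every load is within 105 L, so 8 storage lockers suffice.

Yes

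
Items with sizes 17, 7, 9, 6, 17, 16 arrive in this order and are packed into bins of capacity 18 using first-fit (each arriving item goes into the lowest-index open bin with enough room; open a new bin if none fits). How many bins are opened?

  17 → bin 1 (new)  [load 17/18]
  7 → bin 2 (new)  [load 7/18]
  9 → bin 2  [load 16/18]
  6 → bin 3 (new)  [load 6/18]
  17 → bin 4 (new)  [load 17/18]
  16 → bin 5 (new)  [load 16/18]
5 bins opened.

5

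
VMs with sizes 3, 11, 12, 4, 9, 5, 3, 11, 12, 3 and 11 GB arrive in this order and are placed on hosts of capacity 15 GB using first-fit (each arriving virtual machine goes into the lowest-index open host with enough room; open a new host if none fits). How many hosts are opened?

  3 → host 1 (new)  [load 3/15]
  11 → host 1  [load 14/15]
  12 → host 2 (new)  [load 12/15]
  4 → host 3 (new)  [load 4/15]
  9 → host 3  [load 13/15]
  5 → host 4 (new)  [load 5/15]
  3 → host 2  [load 15/15]
  11 → host 5 (new)  [load 11/15]
  12 → host 6 (new)  [load 12/15]
  3 → host 4  [load 8/15]
  11 → host 7 (new)  [load 11/15]
7 hosts opened.

7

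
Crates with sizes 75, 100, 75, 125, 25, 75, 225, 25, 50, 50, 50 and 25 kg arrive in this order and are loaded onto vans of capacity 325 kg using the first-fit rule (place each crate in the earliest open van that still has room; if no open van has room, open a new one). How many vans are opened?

3

  75 → van 1 (new)  [load 75/325]
  100 → van 1  [load 175/325]
  75 → van 1  [load 250/325]
  125 → van 2 (new)  [load 125/325]
  25 → van 1  [load 275/325]
  75 → van 2  [load 200/325]
  225 → van 3 (new)  [load 225/325]
  25 → van 1  [load 300/325]
  50 → van 2  [load 250/325]
  50 → van 2  [load 300/325]
  50 → van 3  [load 275/325]
  25 → van 1  [load 325/325]
3 vans opened.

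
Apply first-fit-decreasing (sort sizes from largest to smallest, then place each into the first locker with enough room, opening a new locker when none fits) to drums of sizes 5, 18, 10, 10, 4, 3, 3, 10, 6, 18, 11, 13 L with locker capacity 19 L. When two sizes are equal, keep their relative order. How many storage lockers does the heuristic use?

7

Sorted descending: 18, 18, 13, 11, 10, 10, 10, 6, 5, 4, 3, 3.
  18 → locker 1 (new)  [load 18/19]
  18 → locker 2 (new)  [load 18/19]
  13 → locker 3 (new)  [load 13/19]
  11 → locker 4 (new)  [load 11/19]
  10 → locker 5 (new)  [load 10/19]
  10 → locker 6 (new)  [load 10/19]
  10 → locker 7 (new)  [load 10/19]
  6 → locker 3  [load 19/19]
  5 → locker 4  [load 16/19]
  4 → locker 5  [load 14/19]
  3 → locker 4  [load 19/19]
  3 → locker 5  [load 17/19]
7 storage lockers opened.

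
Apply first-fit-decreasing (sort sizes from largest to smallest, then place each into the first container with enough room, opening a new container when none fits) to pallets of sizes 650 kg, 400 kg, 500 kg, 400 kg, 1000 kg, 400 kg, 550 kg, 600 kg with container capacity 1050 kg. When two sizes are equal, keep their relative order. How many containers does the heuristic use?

Sorted descending: 1000, 650, 600, 550, 500, 400, 400, 400.
  1000 → container 1 (new)  [load 1000/1050]
  650 → container 2 (new)  [load 650/1050]
  600 → container 3 (new)  [load 600/1050]
  550 → container 4 (new)  [load 550/1050]
  500 → container 4  [load 1050/1050]
  400 → container 2  [load 1050/1050]
  400 → container 3  [load 1000/1050]
  400 → container 5 (new)  [load 400/1050]
5 containers opened.

5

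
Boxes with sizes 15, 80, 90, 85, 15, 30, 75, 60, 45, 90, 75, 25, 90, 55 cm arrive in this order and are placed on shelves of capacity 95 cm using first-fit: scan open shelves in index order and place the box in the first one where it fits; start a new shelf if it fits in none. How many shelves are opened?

10

  15 → shelf 1 (new)  [load 15/95]
  80 → shelf 1  [load 95/95]
  90 → shelf 2 (new)  [load 90/95]
  85 → shelf 3 (new)  [load 85/95]
  15 → shelf 4 (new)  [load 15/95]
  30 → shelf 4  [load 45/95]
  75 → shelf 5 (new)  [load 75/95]
  60 → shelf 6 (new)  [load 60/95]
  45 → shelf 4  [load 90/95]
  90 → shelf 7 (new)  [load 90/95]
  75 → shelf 8 (new)  [load 75/95]
  25 → shelf 6  [load 85/95]
  90 → shelf 9 (new)  [load 90/95]
  55 → shelf 10 (new)  [load 55/95]
10 shelves opened.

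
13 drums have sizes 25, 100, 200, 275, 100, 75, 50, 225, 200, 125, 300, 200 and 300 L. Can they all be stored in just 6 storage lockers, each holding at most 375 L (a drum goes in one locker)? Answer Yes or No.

No

Total = 2175 L; ⌈2175/375⌉ = 6.
7 drums each exceed half the capacity and cannot share a locker, forcing at least 7 storage lockers.
At least 7 storage lockers are required, but only 6 are allowed.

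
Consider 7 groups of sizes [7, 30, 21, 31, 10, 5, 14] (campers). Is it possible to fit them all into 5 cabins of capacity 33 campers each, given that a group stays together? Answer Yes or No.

Yes

A valid assignment using 4 cabins:
  cabin 1: 31 = 31
  cabin 2: 30 = 30
  cabin 3: 21 + 10 = 31
  cabin 4: 14 + 7 + 5 = 26
That uses only 4 ≤ 5, so 5 cabins are enough.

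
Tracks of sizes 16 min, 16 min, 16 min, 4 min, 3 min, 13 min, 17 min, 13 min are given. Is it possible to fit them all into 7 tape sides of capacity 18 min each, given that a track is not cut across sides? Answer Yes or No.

Yes

A valid assignment using 6 tape sides:
  side 1: 17 = 17
  side 2: 16 = 16
  side 3: 16 = 16
  side 4: 16 = 16
  side 5: 13 + 4 = 17
  side 6: 13 + 3 = 16
That uses only 6 ≤ 7, so 7 tape sides are enough.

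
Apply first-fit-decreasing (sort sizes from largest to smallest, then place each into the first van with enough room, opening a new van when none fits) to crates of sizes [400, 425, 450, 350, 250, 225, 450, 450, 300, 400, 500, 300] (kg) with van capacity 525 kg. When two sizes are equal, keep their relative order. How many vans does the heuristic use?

11

Sorted descending: 500, 450, 450, 450, 425, 400, 400, 350, 300, 300, 250, 225.
  500 → van 1 (new)  [load 500/525]
  450 → van 2 (new)  [load 450/525]
  450 → van 3 (new)  [load 450/525]
  450 → van 4 (new)  [load 450/525]
  425 → van 5 (new)  [load 425/525]
  400 → van 6 (new)  [load 400/525]
  400 → van 7 (new)  [load 400/525]
  350 → van 8 (new)  [load 350/525]
  300 → van 9 (new)  [load 300/525]
  300 → van 10 (new)  [load 300/525]
  250 → van 11 (new)  [load 250/525]
  225 → van 9  [load 525/525]
11 vans opened.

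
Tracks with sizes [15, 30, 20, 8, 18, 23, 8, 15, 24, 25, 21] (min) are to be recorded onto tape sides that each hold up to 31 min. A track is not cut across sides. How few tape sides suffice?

8

Total = 30 + 25 + 24 + 23 + 21 + 20 + 18 + 15 + 15 + 8 + 8 = 207 min.
Lower bound: ⌈207/31⌉ = 7 tape sides.
A packing using 8 tape sides:
  side 1: 30 = 30
  side 2: 25 = 25
  side 3: 24 = 24
  side 4: 23 + 8 = 31
  side 5: 21 + 8 = 29
  side 6: 20 = 20
  side 7: 18 = 18
  side 8: 15 + 15 = 30
No arrangement into 7 tape sides stays within capacity, so 8 is optimal.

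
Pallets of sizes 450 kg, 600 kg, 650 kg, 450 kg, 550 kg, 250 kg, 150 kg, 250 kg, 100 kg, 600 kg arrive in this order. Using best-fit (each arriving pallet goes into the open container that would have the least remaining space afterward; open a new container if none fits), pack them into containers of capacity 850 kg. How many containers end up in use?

6

  450 → container 1 (new)  [load 450/850]
  600 → container 2 (new)  [load 600/850]
  650 → container 3 (new)  [load 650/850]
  450 → container 4 (new)  [load 450/850]
  550 → container 5 (new)  [load 550/850]
  250 → container 2  [load 850/850]
  150 → container 3  [load 800/850]
  250 → container 5  [load 800/850]
  100 → container 1  [load 550/850]
  600 → container 6 (new)  [load 600/850]
6 containers opened.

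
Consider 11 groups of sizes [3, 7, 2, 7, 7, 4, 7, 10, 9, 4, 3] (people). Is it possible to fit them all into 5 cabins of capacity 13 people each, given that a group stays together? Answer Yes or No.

Total = 63 people; ⌈63/13⌉ = 5.
6 groups each exceed half the capacity and cannot share a cabin, forcing at least 6 cabins.
At least 6 cabins are required, but only 5 are allowed.

No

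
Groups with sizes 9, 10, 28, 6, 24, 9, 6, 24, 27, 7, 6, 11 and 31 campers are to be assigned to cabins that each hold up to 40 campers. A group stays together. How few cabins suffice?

Total = 31 + 28 + 27 + 24 + 24 + 11 + 10 + 9 + 9 + 7 + 6 + 6 + 6 = 198 campers.
Lower bound: ⌈198/40⌉ = 5 cabins.
A packing using 5 cabins:
  cabin 1: 31 + 9 = 40
  cabin 2: 28 + 11 = 39
  cabin 3: 27 + 7 + 6 = 40
  cabin 4: 24 + 10 + 6 = 40
  cabin 5: 24 + 9 + 6 = 39
This matches the lower bound, so 5 is optimal.

5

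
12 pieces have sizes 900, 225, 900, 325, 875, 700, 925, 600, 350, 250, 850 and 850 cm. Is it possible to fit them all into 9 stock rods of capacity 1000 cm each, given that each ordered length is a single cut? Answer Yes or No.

A valid assignment using 9 stock rods:
  stock rod 1: 925 = 925
  stock rod 2: 900 = 900
  stock rod 3: 900 = 900
  stock rod 4: 875 = 875
  stock rod 5: 850 = 850
  stock rod 6: 850 = 850
  stock rod 7: 700 + 250 = 950
  stock rod 8: 600 + 350 = 950
  stock rod 9: 325 + 225 = 550
Every load is within 1000 cm, so 9 stock rods suffice.

Yes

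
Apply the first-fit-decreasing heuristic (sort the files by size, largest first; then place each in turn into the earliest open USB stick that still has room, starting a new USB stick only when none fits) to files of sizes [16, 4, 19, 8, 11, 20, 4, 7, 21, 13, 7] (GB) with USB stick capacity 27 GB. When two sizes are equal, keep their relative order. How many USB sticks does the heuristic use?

Sorted descending: 21, 20, 19, 16, 13, 11, 8, 7, 7, 4, 4.
  21 → USB stick 1 (new)  [load 21/27]
  20 → USB stick 2 (new)  [load 20/27]
  19 → USB stick 3 (new)  [load 19/27]
  16 → USB stick 4 (new)  [load 16/27]
  13 → USB stick 5 (new)  [load 13/27]
  11 → USB stick 4  [load 27/27]
  8 → USB stick 3  [load 27/27]
  7 → USB stick 2  [load 27/27]
  7 → USB stick 5  [load 20/27]
  4 → USB stick 1  [load 25/27]
  4 → USB stick 5  [load 24/27]
5 USB sticks opened.

5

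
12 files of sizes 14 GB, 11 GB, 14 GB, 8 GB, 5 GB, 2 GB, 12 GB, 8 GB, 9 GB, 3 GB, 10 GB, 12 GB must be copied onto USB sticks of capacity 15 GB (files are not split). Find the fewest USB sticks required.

Total = 14 + 14 + 12 + 12 + 11 + 10 + 9 + 8 + 8 + 5 + 3 + 2 = 108 GB.
Lower bound: ⌈108/15⌉ = 8 USB sticks.
Also, 9 files each exceed 15/2 GB, and no two of those can share a USB stick, so at least 9 USB sticks are needed.
A packing using 9 USB sticks:
  USB stick 1: 14 = 14
  USB stick 2: 14 = 14
  USB stick 3: 12 + 3 = 15
  USB stick 4: 12 + 2 = 14
  USB stick 5: 11 = 11
  USB stick 6: 10 + 5 = 15
  USB stick 7: 9 = 9
  USB stick 8: 8 = 8
  USB stick 9: 8 = 8
This matches the lower bound, so 9 is optimal.

9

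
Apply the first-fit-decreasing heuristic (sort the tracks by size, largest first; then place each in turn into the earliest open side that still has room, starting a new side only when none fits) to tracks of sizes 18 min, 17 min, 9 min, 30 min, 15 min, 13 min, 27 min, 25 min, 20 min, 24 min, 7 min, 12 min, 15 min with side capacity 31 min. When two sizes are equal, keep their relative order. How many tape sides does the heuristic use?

Sorted descending: 30, 27, 25, 24, 20, 18, 17, 15, 15, 13, 12, 9, 7.
  30 → side 1 (new)  [load 30/31]
  27 → side 2 (new)  [load 27/31]
  25 → side 3 (new)  [load 25/31]
  24 → side 4 (new)  [load 24/31]
  20 → side 5 (new)  [load 20/31]
  18 → side 6 (new)  [load 18/31]
  17 → side 7 (new)  [load 17/31]
  15 → side 8 (new)  [load 15/31]
  15 → side 8  [load 30/31]
  13 → side 6  [load 31/31]
  12 → side 7  [load 29/31]
  9 → side 5  [load 29/31]
  7 → side 4  [load 31/31]
8 tape sides opened.

8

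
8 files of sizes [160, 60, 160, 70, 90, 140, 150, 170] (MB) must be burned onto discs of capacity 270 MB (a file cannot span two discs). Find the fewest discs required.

5

Total = 170 + 160 + 160 + 150 + 140 + 90 + 70 + 60 = 1000 MB.
Lower bound: ⌈1000/270⌉ = 4 discs.
Also, 5 files each exceed 135 MB, and no two of those can share a disc, so at least 5 discs are needed.
A packing using 5 discs:
  disc 1: 170 + 90 = 260
  disc 2: 160 + 70 = 230
  disc 3: 160 + 60 = 220
  disc 4: 150 = 150
  disc 5: 140 = 140
This matches the lower bound, so 5 is optimal.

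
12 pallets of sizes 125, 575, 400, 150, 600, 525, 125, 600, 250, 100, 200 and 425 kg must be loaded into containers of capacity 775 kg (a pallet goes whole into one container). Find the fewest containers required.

6

Total = 600 + 600 + 575 + 525 + 425 + 400 + 250 + 200 + 150 + 125 + 125 + 100 = 4075 kg.
Lower bound: ⌈4075/775⌉ = 6 containers.
A packing using 6 containers:
  container 1: 600 + 150 = 750
  container 2: 600 + 125 = 725
  container 3: 575 + 200 = 775
  container 4: 525 + 250 = 775
  container 5: 425 + 125 + 100 = 650
  container 6: 400 = 400
This matches the lower bound, so 6 is optimal.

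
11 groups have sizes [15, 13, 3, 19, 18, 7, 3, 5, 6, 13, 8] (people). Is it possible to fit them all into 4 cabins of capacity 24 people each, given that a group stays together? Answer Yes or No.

Total = 110 people; ⌈110/24⌉ = 5.
At least 5 cabins are required, but only 4 are allowed.

No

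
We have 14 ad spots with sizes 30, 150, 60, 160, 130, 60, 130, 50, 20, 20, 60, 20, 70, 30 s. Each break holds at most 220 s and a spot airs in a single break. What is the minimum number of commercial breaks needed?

5

Total = 160 + 150 + 130 + 130 + 70 + 60 + 60 + 60 + 50 + 30 + 30 + 20 + 20 + 20 = 990 s.
Lower bound: ⌈990/220⌉ = 5 commercial breaks.
A packing using 5 commercial breaks:
  break 1: 160 + 60 = 220
  break 2: 150 + 70 = 220
  break 3: 130 + 60 + 30 = 220
  break 4: 130 + 60 + 30 = 220
  break 5: 50 + 20 + 20 + 20 = 110
This matches the lower bound, so 5 is optimal.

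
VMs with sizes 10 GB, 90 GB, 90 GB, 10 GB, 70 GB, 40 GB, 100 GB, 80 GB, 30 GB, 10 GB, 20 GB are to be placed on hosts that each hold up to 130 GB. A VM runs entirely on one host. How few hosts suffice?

5

Total = 100 + 90 + 90 + 80 + 70 + 40 + 30 + 20 + 10 + 10 + 10 = 550 GB.
Lower bound: ⌈550/130⌉ = 5 hosts.
A packing using 5 hosts:
  host 1: 100 + 30 = 130
  host 2: 90 + 40 = 130
  host 3: 90 + 20 + 10 + 10 = 130
  host 4: 80 + 10 = 90
  host 5: 70 = 70
This matches the lower bound, so 5 is optimal.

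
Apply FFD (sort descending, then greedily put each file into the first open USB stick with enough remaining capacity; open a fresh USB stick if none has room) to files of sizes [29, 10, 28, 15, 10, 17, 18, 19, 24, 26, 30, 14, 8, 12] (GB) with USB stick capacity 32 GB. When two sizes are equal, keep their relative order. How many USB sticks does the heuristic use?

9

Sorted descending: 30, 29, 28, 26, 24, 19, 18, 17, 15, 14, 12, 10, 10, 8.
  30 → USB stick 1 (new)  [load 30/32]
  29 → USB stick 2 (new)  [load 29/32]
  28 → USB stick 3 (new)  [load 28/32]
  26 → USB stick 4 (new)  [load 26/32]
  24 → USB stick 5 (new)  [load 24/32]
  19 → USB stick 6 (new)  [load 19/32]
  18 → USB stick 7 (new)  [load 18/32]
  17 → USB stick 8 (new)  [load 17/32]
  15 → USB stick 8  [load 32/32]
  14 → USB stick 7  [load 32/32]
  12 → USB stick 6  [load 31/32]
  10 → USB stick 9 (new)  [load 10/32]
  10 → USB stick 9  [load 20/32]
  8 → USB stick 5  [load 32/32]
9 USB sticks opened.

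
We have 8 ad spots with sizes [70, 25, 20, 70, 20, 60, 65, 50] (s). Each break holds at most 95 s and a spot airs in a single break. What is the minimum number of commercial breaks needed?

Total = 70 + 70 + 65 + 60 + 50 + 25 + 20 + 20 = 380 s.
Lower bound: ⌈380/95⌉ = 4 commercial breaks.
Also, 5 ad spots each exceed 95/2 s, and no two of those can share a break, so at least 5 commercial breaks are needed.
A packing using 5 commercial breaks:
  break 1: 70 + 25 = 95
  break 2: 70 + 20 = 90
  break 3: 65 + 20 = 85
  break 4: 60 = 60
  break 5: 50 = 50
This matches the lower bound, so 5 is optimal.

5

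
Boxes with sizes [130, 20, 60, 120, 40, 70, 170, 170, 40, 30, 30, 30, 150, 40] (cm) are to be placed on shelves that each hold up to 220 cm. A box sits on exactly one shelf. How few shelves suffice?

Total = 170 + 170 + 150 + 130 + 120 + 70 + 60 + 40 + 40 + 40 + 30 + 30 + 30 + 20 = 1100 cm.
Lower bound: ⌈1100/220⌉ = 5 shelves.
A packing using 6 shelves:
  shelf 1: 170 + 40 = 210
  shelf 2: 170 + 40 = 210
  shelf 3: 150 + 70 = 220
  shelf 4: 130 + 60 + 30 = 220
  shelf 5: 120 + 40 + 30 + 30 = 220
  shelf 6: 20 = 20
No arrangement into 5 shelves stays within capacity, so 6 is optimal.

6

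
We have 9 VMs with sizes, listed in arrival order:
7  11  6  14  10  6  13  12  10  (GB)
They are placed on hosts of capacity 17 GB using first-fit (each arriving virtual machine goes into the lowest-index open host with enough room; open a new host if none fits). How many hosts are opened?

  7 → host 1 (new)  [load 7/17]
  11 → host 2 (new)  [load 11/17]
  6 → host 1  [load 13/17]
  14 → host 3 (new)  [load 14/17]
  10 → host 4 (new)  [load 10/17]
  6 → host 2  [load 17/17]
  13 → host 5 (new)  [load 13/17]
  12 → host 6 (new)  [load 12/17]
  10 → host 7 (new)  [load 10/17]
7 hosts opened.

7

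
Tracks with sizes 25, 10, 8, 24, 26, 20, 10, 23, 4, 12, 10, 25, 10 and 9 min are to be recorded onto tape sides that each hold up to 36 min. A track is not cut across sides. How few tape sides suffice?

7

Total = 26 + 25 + 25 + 24 + 23 + 20 + 12 + 10 + 10 + 10 + 10 + 9 + 8 + 4 = 216 min.
Lower bound: ⌈216/36⌉ = 6 tape sides.
A packing using 7 tape sides:
  side 1: 26 + 10 = 36
  side 2: 25 + 10 = 35
  side 3: 25 + 10 = 35
  side 4: 24 + 12 = 36
  side 5: 23 + 10 = 33
  side 6: 20 + 9 + 4 = 33
  side 7: 8 = 8
No arrangement into 6 tape sides stays within capacity, so 7 is optimal.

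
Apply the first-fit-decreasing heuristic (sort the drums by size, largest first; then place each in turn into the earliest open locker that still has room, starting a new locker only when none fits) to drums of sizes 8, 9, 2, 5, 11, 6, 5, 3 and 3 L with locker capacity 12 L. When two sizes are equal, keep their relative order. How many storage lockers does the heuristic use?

5

Sorted descending: 11, 9, 8, 6, 5, 5, 3, 3, 2.
  11 → locker 1 (new)  [load 11/12]
  9 → locker 2 (new)  [load 9/12]
  8 → locker 3 (new)  [load 8/12]
  6 → locker 4 (new)  [load 6/12]
  5 → locker 4  [load 11/12]
  5 → locker 5 (new)  [load 5/12]
  3 → locker 2  [load 12/12]
  3 → locker 3  [load 11/12]
  2 → locker 5  [load 7/12]
5 storage lockers opened.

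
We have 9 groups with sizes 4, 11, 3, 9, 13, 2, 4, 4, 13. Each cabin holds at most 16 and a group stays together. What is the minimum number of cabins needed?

5

Total = 13 + 13 + 11 + 9 + 4 + 4 + 4 + 3 + 2 = 63.
Lower bound: ⌈63/16⌉ = 4 cabins.
A packing using 5 cabins:
  cabin 1: 13 + 3 = 16
  cabin 2: 13 + 2 = 15
  cabin 3: 11 + 4 = 15
  cabin 4: 9 + 4 = 13
  cabin 5: 4 = 4
No arrangement into 4 cabins stays within capacity, so 5 is optimal.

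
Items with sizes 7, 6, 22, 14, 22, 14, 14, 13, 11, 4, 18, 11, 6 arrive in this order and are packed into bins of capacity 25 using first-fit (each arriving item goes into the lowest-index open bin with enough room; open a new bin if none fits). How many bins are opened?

  7 → bin 1 (new)  [load 7/25]
  6 → bin 1  [load 13/25]
  22 → bin 2 (new)  [load 22/25]
  14 → bin 3 (new)  [load 14/25]
  22 → bin 4 (new)  [load 22/25]
  14 → bin 5 (new)  [load 14/25]
  14 → bin 6 (new)  [load 14/25]
  13 → bin 7 (new)  [load 13/25]
  11 → bin 1  [load 24/25]
  4 → bin 3  [load 18/25]
  18 → bin 8 (new)  [load 18/25]
  11 → bin 5  [load 25/25]
  6 → bin 3  [load 24/25]
8 bins opened.

8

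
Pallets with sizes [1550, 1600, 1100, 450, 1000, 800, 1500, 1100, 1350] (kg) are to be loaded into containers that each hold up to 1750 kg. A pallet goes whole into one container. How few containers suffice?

8

Total = 1600 + 1550 + 1500 + 1350 + 1100 + 1100 + 1000 + 800 + 450 = 10450 kg.
Lower bound: ⌈10450/1750⌉ = 6 containers.
Also, 7 pallets each exceed 875 kg, and no two of those can share a container, so at least 7 containers are needed.
A packing using 8 containers:
  container 1: 1600 = 1600
  container 2: 1550 = 1550
  container 3: 1500 = 1500
  container 4: 1350 = 1350
  container 5: 1100 + 450 = 1550
  container 6: 1100 = 1100
  container 7: 1000 = 1000
  container 8: 800 = 800
No arrangement into 7 containers stays within capacity, so 8 is optimal.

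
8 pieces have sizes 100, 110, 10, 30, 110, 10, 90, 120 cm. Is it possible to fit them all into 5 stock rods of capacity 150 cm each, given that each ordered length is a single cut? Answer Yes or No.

A valid assignment using 5 stock rods:
  stock rod 1: 120 + 30 = 150
  stock rod 2: 110 + 10 + 10 = 130
  stock rod 3: 110 = 110
  stock rod 4: 100 = 100
  stock rod 5: 90 = 90
Every load is within 150 cm, so 5 stock rods suffice.

Yes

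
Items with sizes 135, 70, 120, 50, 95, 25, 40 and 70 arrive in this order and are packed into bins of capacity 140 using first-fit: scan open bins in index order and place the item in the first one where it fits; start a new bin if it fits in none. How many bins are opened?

  135 → bin 1 (new)  [load 135/140]
  70 → bin 2 (new)  [load 70/140]
  120 → bin 3 (new)  [load 120/140]
  50 → bin 2  [load 120/140]
  95 → bin 4 (new)  [load 95/140]
  25 → bin 4  [load 120/140]
  40 → bin 5 (new)  [load 40/140]
  70 → bin 5  [load 110/140]
5 bins opened.

5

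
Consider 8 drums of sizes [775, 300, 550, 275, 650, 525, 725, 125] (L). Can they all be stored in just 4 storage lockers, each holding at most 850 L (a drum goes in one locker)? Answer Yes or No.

No

Total = 3925 L; ⌈3925/850⌉ = 5.
At least 5 storage lockers are required, but only 4 are allowed.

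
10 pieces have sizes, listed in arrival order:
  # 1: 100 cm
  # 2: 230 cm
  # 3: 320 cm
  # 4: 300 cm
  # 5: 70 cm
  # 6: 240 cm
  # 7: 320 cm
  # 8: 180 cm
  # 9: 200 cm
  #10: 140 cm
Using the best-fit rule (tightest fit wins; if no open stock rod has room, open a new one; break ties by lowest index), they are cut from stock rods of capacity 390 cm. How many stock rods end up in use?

6

  100 → stock rod 1 (new)  [load 100/390]
  230 → stock rod 1  [load 330/390]
  320 → stock rod 2 (new)  [load 320/390]
  300 → stock rod 3 (new)  [load 300/390]
  70 → stock rod 2  [load 390/390]
  240 → stock rod 4 (new)  [load 240/390]
  320 → stock rod 5 (new)  [load 320/390]
  180 → stock rod 6 (new)  [load 180/390]
  200 → stock rod 6  [load 380/390]
  140 → stock rod 4  [load 380/390]
6 stock rods opened.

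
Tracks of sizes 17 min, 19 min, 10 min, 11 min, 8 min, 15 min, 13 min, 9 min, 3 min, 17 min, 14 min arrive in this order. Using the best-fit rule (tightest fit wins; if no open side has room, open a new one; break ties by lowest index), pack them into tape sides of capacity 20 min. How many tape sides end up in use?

8

  17 → side 1 (new)  [load 17/20]
  19 → side 2 (new)  [load 19/20]
  10 → side 3 (new)  [load 10/20]
  11 → side 4 (new)  [load 11/20]
  8 → side 4  [load 19/20]
  15 → side 5 (new)  [load 15/20]
  13 → side 6 (new)  [load 13/20]
  9 → side 3  [load 19/20]
  3 → side 1  [load 20/20]
  17 → side 7 (new)  [load 17/20]
  14 → side 8 (new)  [load 14/20]
8 tape sides opened.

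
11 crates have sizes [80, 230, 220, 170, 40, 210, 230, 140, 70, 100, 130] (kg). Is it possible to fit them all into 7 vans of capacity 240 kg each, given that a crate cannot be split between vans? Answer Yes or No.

No

Total = 1620 kg; ⌈1620/240⌉ = 7.
The bound of 7 does not rule out 7, but exhaustive search shows no assignment into 7 vans of capacity 240 kg exists — the minimum is 8.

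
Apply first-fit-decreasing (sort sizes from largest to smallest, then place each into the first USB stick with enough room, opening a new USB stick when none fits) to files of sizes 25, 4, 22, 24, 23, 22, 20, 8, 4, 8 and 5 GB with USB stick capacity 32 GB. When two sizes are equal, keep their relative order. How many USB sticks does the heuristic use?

Sorted descending: 25, 24, 23, 22, 22, 20, 8, 8, 5, 4, 4.
  25 → USB stick 1 (new)  [load 25/32]
  24 → USB stick 2 (new)  [load 24/32]
  23 → USB stick 3 (new)  [load 23/32]
  22 → USB stick 4 (new)  [load 22/32]
  22 → USB stick 5 (new)  [load 22/32]
  20 → USB stick 6 (new)  [load 20/32]
  8 → USB stick 2  [load 32/32]
  8 → USB stick 3  [load 31/32]
  5 → USB stick 1  [load 30/32]
  4 → USB stick 4  [load 26/32]
  4 → USB stick 4  [load 30/32]
6 USB sticks opened.

6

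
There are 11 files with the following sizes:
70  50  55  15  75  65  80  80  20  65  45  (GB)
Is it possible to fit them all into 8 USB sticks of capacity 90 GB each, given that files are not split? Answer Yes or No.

No

Total = 620 GB; ⌈620/90⌉ = 7.
8 files each exceed half the capacity and cannot share a USB stick, forcing at least 8 USB sticks.
The bound of 8 does not rule out 8, but exhaustive search shows no assignment into 8 USB sticks of capacity 90 GB exists — the minimum is 9.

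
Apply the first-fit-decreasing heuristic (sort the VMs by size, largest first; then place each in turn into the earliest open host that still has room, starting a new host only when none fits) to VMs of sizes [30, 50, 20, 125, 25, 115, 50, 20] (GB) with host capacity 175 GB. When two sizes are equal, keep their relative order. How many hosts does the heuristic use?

3

Sorted descending: 125, 115, 50, 50, 30, 25, 20, 20.
  125 → host 1 (new)  [load 125/175]
  115 → host 2 (new)  [load 115/175]
  50 → host 1  [load 175/175]
  50 → host 2  [load 165/175]
  30 → host 3 (new)  [load 30/175]
  25 → host 3  [load 55/175]
  20 → host 3  [load 75/175]
  20 → host 3  [load 95/175]
3 hosts opened.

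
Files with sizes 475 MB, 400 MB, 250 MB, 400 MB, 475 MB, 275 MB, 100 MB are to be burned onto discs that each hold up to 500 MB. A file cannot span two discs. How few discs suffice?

Total = 475 + 475 + 400 + 400 + 275 + 250 + 100 = 2375 MB.
Lower bound: ⌈2375/500⌉ = 5 discs.
A packing using 6 discs:
  disc 1: 475 = 475
  disc 2: 475 = 475
  disc 3: 400 + 100 = 500
  disc 4: 400 = 400
  disc 5: 275 = 275
  disc 6: 250 = 250
No arrangement into 5 discs stays within capacity, so 6 is optimal.

6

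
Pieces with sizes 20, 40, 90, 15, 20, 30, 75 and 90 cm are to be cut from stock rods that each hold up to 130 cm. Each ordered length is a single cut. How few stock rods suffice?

Total = 90 + 90 + 75 + 40 + 30 + 20 + 20 + 15 = 380 cm.
Lower bound: ⌈380/130⌉ = 3 stock rods.
A packing using 3 stock rods:
  stock rod 1: 90 + 40 = 130
  stock rod 2: 90 + 30 = 120
  stock rod 3: 75 + 20 + 20 + 15 = 130
This matches the lower bound, so 3 is optimal.

3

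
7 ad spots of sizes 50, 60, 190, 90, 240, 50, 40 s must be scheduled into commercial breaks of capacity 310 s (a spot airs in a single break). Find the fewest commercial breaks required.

3

Total = 240 + 190 + 90 + 60 + 50 + 50 + 40 = 720 s.
Lower bound: ⌈720/310⌉ = 3 commercial breaks.
A packing using 3 commercial breaks:
  break 1: 240 + 60 = 300
  break 2: 190 + 90 = 280
  break 3: 50 + 50 + 40 = 140
This matches the lower bound, so 3 is optimal.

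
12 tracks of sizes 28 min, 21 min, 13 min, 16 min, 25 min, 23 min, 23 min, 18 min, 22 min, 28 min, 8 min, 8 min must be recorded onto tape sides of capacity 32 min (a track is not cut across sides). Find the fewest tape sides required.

Total = 28 + 28 + 25 + 23 + 23 + 22 + 21 + 18 + 16 + 13 + 8 + 8 = 233 min.
Lower bound: ⌈233/32⌉ = 8 tape sides.
A packing using 9 tape sides:
  side 1: 28 = 28
  side 2: 28 = 28
  side 3: 25 = 25
  side 4: 23 + 8 = 31
  side 5: 23 + 8 = 31
  side 6: 22 = 22
  side 7: 21 = 21
  side 8: 18 + 13 = 31
  side 9: 16 = 16
No arrangement into 8 tape sides stays within capacity, so 9 is optimal.

9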